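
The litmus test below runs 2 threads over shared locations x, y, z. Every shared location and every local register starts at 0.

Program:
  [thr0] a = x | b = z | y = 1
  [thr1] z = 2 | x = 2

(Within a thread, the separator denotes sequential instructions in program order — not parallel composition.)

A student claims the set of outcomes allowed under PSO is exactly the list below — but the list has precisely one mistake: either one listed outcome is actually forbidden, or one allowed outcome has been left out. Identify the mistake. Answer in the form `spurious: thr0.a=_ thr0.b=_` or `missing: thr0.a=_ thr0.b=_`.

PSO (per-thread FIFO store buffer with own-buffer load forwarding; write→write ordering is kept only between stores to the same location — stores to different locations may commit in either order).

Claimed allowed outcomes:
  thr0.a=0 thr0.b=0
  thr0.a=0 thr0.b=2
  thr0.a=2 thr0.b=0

outcome vector order: (thr0.a,thr0.b)
PSO: 4 outcomes — {<0 0>; <0 2>; <2 0>; <2 2>}
PSO∖claimed = {<2 2>}

missing: thr0.a=2 thr0.b=2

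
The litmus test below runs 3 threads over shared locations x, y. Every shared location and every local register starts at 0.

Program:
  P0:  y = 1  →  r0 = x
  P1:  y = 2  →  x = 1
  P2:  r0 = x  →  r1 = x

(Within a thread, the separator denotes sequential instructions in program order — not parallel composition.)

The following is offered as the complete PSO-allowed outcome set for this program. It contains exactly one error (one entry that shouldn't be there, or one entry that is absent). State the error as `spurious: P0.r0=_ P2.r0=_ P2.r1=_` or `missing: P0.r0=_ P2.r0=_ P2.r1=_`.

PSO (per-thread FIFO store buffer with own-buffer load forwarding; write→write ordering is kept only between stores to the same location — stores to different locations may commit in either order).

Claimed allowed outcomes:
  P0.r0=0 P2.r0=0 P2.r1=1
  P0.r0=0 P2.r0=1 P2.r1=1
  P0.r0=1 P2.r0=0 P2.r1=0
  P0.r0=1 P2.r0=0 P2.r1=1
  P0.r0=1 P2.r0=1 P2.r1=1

outcome vector order: (P0.r0,P2.r0,P2.r1)
under PSO → 0/0/0, 0/0/1, 0/1/1, 1/0/0, 1/0/1, 1/1/1
PSO∖claimed = {0/0/0}

missing: P0.r0=0 P2.r0=0 P2.r1=0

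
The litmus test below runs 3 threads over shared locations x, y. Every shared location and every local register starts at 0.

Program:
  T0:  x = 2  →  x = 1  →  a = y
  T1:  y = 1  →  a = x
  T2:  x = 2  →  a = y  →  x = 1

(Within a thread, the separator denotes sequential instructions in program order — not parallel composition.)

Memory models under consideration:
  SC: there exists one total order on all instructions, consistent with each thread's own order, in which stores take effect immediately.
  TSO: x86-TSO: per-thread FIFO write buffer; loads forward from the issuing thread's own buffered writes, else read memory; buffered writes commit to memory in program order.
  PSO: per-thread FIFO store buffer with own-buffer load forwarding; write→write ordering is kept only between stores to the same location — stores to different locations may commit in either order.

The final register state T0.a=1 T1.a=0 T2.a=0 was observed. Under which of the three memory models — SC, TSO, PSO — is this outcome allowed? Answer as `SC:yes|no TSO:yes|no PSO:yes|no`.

SC:no TSO:yes PSO:yes

outcome vector order: (T0.a,T1.a,T2.a)
SC (9): 0/1/0; 0/1/1; 0/2/0; 0/2/1; 1/0/1; 1/1/0; 1/1/1; 1/2/0; 1/2/1
TSO (12): 0/0/0; 0/0/1; 0/1/0; 0/1/1; 0/2/0; 0/2/1; 1/0/0; 1/0/1; 1/1/0; 1/1/1; 1/2/0; 1/2/1
PSO (12): 0/0/0; 0/0/1; 0/1/0; 0/1/1; 0/2/0; 0/2/1; 1/0/0; 1/0/1; 1/1/0; 1/1/1; 1/2/0; 1/2/1
target 1/0/0 ∈ {TSO,PSO}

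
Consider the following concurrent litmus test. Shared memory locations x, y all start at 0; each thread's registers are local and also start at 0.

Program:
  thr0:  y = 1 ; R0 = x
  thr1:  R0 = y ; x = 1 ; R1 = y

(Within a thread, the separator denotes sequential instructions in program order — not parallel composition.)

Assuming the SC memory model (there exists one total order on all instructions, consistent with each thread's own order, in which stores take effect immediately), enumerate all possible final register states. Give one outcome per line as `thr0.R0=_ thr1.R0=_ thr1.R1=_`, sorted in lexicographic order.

outcome vector order: (thr0.R0,thr1.R0,thr1.R1)
|SC outcomes| = 5

thr0.R0=0 thr1.R0=0 thr1.R1=1
thr0.R0=0 thr1.R0=1 thr1.R1=1
thr0.R0=1 thr1.R0=0 thr1.R1=0
thr0.R0=1 thr1.R0=0 thr1.R1=1
thr0.R0=1 thr1.R0=1 thr1.R1=1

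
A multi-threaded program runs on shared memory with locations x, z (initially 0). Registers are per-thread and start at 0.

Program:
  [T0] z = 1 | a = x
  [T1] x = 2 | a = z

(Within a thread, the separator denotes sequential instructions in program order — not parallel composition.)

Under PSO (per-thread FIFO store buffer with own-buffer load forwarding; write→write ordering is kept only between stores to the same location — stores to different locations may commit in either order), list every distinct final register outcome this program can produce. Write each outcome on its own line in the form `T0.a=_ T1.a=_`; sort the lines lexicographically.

outcome vector order: (T0.a,T1.a)
|PSO outcomes| = 4

T0.a=0 T1.a=0
T0.a=0 T1.a=1
T0.a=2 T1.a=0
T0.a=2 T1.a=1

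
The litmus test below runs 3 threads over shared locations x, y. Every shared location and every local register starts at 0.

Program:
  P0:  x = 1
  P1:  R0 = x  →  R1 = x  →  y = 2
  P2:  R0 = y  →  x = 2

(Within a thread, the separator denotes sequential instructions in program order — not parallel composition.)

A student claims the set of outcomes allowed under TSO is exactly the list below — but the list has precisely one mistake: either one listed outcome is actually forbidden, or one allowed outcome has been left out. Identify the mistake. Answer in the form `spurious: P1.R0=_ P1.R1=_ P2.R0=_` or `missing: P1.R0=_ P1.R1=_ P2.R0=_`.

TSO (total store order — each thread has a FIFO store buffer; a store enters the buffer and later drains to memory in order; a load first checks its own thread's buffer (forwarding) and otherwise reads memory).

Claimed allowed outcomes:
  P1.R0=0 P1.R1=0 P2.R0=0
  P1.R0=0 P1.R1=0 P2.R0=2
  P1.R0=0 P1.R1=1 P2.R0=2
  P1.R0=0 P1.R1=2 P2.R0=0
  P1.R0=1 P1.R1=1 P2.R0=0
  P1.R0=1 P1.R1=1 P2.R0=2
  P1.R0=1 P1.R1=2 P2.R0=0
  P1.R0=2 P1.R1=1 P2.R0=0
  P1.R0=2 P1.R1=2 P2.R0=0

missing: P1.R0=0 P1.R1=1 P2.R0=0

outcome vector order: (P1.R0,P1.R1,P2.R0)
under TSO → 000; 002; 010; 012; 020; 110; 112; 120; 210; 220
TSO∖claimed = {010}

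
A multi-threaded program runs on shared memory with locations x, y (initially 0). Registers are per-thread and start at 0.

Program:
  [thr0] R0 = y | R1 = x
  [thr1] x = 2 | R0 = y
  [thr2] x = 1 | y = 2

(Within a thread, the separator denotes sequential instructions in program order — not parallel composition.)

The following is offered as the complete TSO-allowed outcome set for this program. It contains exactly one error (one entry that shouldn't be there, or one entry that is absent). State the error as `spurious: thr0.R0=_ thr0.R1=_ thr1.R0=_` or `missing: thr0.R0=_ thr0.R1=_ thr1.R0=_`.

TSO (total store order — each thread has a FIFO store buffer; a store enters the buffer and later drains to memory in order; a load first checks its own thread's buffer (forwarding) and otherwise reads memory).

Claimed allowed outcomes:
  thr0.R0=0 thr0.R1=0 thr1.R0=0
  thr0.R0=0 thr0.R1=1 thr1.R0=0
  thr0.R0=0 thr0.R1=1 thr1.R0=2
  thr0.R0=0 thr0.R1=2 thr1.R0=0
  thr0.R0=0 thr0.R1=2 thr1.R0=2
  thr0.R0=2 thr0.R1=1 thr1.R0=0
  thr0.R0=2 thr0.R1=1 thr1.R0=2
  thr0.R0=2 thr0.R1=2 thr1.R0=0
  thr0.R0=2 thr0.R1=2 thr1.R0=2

missing: thr0.R0=0 thr0.R1=0 thr1.R0=2

outcome vector order: (thr0.R0,thr0.R1,thr1.R0)
TSO (10): (0,0,0), (0,0,2), (0,1,0), (0,1,2), (0,2,0), (0,2,2), (2,1,0), (2,1,2), (2,2,0), (2,2,2)
TSO∖claimed = {(0,0,2)}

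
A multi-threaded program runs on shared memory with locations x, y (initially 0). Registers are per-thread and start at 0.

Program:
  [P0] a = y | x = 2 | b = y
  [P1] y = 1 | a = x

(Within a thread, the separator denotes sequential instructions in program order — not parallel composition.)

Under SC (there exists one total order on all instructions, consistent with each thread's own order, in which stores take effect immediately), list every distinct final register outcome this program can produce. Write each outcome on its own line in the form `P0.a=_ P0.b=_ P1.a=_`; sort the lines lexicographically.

outcome vector order: (P0.a,P0.b,P1.a)
|SC outcomes| = 5

P0.a=0 P0.b=0 P1.a=2
P0.a=0 P0.b=1 P1.a=0
P0.a=0 P0.b=1 P1.a=2
P0.a=1 P0.b=1 P1.a=0
P0.a=1 P0.b=1 P1.a=2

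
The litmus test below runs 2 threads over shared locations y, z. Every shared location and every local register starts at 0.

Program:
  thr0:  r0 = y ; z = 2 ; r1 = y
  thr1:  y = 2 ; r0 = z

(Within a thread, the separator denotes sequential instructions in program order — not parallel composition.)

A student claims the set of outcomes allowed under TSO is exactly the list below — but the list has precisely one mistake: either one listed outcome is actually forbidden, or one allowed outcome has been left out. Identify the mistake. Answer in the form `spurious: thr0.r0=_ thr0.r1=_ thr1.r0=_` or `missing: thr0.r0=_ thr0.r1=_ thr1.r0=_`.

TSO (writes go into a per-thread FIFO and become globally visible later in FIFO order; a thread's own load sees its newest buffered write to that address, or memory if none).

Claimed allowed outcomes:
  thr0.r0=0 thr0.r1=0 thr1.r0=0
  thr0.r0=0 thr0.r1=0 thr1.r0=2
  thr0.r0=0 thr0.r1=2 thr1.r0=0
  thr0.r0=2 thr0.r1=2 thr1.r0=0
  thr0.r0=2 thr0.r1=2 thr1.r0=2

outcome vector order: (thr0.r0,thr0.r1,thr1.r0)
under TSO → (0,0,0); (0,0,2); (0,2,0); (0,2,2); (2,2,0); (2,2,2)
TSO∖claimed = {(0,2,2)}

missing: thr0.r0=0 thr0.r1=2 thr1.r0=2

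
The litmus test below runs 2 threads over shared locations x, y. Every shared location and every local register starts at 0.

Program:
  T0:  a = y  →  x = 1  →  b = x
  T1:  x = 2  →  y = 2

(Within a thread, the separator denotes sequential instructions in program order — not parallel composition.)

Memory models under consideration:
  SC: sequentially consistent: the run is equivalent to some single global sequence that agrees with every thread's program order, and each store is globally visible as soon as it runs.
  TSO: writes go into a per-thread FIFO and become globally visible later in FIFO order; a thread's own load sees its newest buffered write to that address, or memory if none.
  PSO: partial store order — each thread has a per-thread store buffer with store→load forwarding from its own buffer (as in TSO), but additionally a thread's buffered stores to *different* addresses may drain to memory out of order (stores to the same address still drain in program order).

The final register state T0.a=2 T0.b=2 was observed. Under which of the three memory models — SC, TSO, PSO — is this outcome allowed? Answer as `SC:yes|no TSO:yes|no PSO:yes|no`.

SC:no TSO:no PSO:yes

outcome vector order: (T0.a,T0.b)
SC: 3 outcomes — {01, 02, 21}
TSO: 3 outcomes — {01, 02, 21}
PSO: 4 outcomes — {01, 02, 21, 22}
target 22 ∈ {PSO}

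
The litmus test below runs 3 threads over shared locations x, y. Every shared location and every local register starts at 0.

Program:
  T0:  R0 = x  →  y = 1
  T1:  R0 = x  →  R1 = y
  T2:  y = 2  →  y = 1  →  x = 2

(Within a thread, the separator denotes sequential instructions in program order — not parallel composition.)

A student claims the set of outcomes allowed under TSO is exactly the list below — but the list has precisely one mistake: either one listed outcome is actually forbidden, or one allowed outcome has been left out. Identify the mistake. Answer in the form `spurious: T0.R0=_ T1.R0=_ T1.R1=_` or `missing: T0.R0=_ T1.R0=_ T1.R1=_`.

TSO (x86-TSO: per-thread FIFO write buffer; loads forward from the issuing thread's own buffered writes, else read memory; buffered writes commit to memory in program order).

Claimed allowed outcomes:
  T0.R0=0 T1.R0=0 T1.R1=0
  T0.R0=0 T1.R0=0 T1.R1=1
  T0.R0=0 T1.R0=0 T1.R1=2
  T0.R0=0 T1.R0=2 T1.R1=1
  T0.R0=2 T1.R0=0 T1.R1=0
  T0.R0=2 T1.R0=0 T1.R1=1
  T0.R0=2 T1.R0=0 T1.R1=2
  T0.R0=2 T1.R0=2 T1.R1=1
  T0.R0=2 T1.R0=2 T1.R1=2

spurious: T0.R0=2 T1.R0=2 T1.R1=2

outcome vector order: (T0.R0,T1.R0,T1.R1)
TSO (8): 000; 001; 002; 021; 200; 201; 202; 221
claimed∖TSO = {222}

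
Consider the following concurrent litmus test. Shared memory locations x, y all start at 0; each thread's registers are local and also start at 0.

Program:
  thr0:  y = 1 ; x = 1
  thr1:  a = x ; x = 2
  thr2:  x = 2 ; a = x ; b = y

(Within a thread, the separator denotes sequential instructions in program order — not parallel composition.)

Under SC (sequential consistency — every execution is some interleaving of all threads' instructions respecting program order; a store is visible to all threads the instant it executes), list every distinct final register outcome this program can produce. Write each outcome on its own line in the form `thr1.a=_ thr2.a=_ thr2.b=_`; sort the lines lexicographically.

thr1.a=0 thr2.a=1 thr2.b=1
thr1.a=0 thr2.a=2 thr2.b=0
thr1.a=0 thr2.a=2 thr2.b=1
thr1.a=1 thr2.a=1 thr2.b=1
thr1.a=1 thr2.a=2 thr2.b=0
thr1.a=1 thr2.a=2 thr2.b=1
thr1.a=2 thr2.a=1 thr2.b=1
thr1.a=2 thr2.a=2 thr2.b=0
thr1.a=2 thr2.a=2 thr2.b=1

outcome vector order: (thr1.a,thr2.a,thr2.b)
|SC outcomes| = 9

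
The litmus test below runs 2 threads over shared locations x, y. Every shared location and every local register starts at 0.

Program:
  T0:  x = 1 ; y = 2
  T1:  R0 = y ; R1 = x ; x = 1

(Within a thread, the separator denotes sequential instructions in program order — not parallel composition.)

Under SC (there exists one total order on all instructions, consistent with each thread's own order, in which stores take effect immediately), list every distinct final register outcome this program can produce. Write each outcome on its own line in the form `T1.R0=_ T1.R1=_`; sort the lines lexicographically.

T1.R0=0 T1.R1=0
T1.R0=0 T1.R1=1
T1.R0=2 T1.R1=1

outcome vector order: (T1.R0,T1.R1)
|SC outcomes| = 3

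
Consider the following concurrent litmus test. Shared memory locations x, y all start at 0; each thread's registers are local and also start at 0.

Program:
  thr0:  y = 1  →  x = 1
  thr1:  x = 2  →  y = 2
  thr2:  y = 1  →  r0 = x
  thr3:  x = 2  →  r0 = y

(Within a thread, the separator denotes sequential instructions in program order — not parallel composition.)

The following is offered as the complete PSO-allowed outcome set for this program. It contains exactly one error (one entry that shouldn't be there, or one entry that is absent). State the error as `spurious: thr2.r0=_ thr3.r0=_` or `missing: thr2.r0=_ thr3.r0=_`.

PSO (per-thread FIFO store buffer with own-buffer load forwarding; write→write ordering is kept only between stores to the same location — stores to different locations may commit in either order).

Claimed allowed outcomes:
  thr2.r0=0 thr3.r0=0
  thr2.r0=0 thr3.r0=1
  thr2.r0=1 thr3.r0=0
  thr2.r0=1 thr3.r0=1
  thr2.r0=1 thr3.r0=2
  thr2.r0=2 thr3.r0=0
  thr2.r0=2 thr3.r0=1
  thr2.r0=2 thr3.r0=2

outcome vector order: (thr2.r0,thr3.r0)
[PSO] allowed = {(0,0) (0,1) (0,2) (1,0) (1,1) (1,2) (2,0) (2,1) (2,2)}
PSO∖claimed = {(0,2)}

missing: thr2.r0=0 thr3.r0=2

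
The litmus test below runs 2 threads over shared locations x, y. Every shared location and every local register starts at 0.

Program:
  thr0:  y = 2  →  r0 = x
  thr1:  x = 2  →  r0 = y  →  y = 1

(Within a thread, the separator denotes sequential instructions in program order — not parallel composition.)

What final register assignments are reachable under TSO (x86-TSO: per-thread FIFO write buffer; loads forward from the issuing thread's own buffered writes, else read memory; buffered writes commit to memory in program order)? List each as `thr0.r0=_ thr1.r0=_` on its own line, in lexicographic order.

thr0.r0=0 thr1.r0=0
thr0.r0=0 thr1.r0=2
thr0.r0=2 thr1.r0=0
thr0.r0=2 thr1.r0=2

outcome vector order: (thr0.r0,thr1.r0)
|TSO outcomes| = 4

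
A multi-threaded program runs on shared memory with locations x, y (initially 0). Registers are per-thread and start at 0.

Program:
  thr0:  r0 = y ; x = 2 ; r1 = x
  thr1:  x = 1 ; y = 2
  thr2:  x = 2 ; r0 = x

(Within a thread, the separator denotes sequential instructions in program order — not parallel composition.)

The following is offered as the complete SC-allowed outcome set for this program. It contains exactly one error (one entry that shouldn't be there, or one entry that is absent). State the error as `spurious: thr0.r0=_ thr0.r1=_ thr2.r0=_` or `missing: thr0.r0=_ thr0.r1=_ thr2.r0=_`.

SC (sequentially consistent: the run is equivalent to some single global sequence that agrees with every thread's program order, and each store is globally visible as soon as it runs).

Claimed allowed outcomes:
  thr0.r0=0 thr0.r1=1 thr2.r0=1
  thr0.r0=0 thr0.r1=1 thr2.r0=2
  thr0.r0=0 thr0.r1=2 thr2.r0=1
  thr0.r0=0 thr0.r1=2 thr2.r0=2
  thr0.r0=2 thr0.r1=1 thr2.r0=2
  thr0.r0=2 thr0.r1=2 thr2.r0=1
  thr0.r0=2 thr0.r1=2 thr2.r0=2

spurious: thr0.r0=2 thr0.r1=1 thr2.r0=2

outcome vector order: (thr0.r0,thr0.r1,thr2.r0)
SC (6): <0 1 1>, <0 1 2>, <0 2 1>, <0 2 2>, <2 2 1>, <2 2 2>
claimed∖SC = {<2 1 2>}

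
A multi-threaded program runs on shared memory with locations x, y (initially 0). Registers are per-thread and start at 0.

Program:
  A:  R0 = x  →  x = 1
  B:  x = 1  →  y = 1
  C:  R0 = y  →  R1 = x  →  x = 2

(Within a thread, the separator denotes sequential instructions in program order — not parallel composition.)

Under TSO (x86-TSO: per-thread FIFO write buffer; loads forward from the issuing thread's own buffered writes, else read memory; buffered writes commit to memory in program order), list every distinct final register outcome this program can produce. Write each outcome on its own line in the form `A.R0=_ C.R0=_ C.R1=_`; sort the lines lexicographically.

A.R0=0 C.R0=0 C.R1=0
A.R0=0 C.R0=0 C.R1=1
A.R0=0 C.R0=1 C.R1=1
A.R0=1 C.R0=0 C.R1=0
A.R0=1 C.R0=0 C.R1=1
A.R0=1 C.R0=1 C.R1=1
A.R0=2 C.R0=0 C.R1=0
A.R0=2 C.R0=0 C.R1=1
A.R0=2 C.R0=1 C.R1=1

outcome vector order: (A.R0,C.R0,C.R1)
|TSO outcomes| = 9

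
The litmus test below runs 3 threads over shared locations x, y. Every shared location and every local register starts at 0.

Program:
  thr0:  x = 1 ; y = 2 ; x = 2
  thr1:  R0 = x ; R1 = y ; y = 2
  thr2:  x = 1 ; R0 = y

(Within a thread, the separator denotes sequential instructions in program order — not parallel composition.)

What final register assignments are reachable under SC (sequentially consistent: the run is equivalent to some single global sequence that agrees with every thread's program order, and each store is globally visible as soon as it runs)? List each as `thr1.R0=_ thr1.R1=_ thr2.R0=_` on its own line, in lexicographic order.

thr1.R0=0 thr1.R1=0 thr2.R0=0
thr1.R0=0 thr1.R1=0 thr2.R0=2
thr1.R0=0 thr1.R1=2 thr2.R0=0
thr1.R0=0 thr1.R1=2 thr2.R0=2
thr1.R0=1 thr1.R1=0 thr2.R0=0
thr1.R0=1 thr1.R1=0 thr2.R0=2
thr1.R0=1 thr1.R1=2 thr2.R0=0
thr1.R0=1 thr1.R1=2 thr2.R0=2
thr1.R0=2 thr1.R1=2 thr2.R0=0
thr1.R0=2 thr1.R1=2 thr2.R0=2

outcome vector order: (thr1.R0,thr1.R1,thr2.R0)
|SC outcomes| = 10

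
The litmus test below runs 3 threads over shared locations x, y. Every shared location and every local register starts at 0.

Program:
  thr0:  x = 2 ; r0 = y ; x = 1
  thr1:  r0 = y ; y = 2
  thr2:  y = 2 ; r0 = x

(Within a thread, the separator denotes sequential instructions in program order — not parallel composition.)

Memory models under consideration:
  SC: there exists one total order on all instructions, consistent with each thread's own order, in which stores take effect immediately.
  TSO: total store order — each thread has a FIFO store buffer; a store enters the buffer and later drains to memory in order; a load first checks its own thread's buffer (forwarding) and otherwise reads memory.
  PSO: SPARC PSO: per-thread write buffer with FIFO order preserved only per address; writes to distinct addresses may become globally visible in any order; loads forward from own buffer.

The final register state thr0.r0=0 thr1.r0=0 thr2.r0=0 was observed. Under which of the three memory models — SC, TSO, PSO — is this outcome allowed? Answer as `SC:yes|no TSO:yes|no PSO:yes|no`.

outcome vector order: (thr0.r0,thr1.r0,thr2.r0)
under SC → 0/0/1 0/0/2 0/2/1 0/2/2 2/0/0 2/0/1 2/0/2 2/2/0 2/2/1 2/2/2
under TSO → 0/0/0 0/0/1 0/0/2 0/2/0 0/2/1 0/2/2 2/0/0 2/0/1 2/0/2 2/2/0 2/2/1 2/2/2
under PSO → 0/0/0 0/0/1 0/0/2 0/2/0 0/2/1 0/2/2 2/0/0 2/0/1 2/0/2 2/2/0 2/2/1 2/2/2
target 0/0/0 ∈ {TSO,PSO}

SC:no TSO:yes PSO:yes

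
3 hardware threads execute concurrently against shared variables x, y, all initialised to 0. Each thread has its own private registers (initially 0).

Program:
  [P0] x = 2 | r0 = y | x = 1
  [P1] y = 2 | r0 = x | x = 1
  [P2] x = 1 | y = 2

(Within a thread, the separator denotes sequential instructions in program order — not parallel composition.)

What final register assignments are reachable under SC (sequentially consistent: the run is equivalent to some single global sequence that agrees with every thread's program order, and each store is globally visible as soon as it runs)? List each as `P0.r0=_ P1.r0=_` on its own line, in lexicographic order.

P0.r0=0 P1.r0=1
P0.r0=0 P1.r0=2
P0.r0=2 P1.r0=0
P0.r0=2 P1.r0=1
P0.r0=2 P1.r0=2

outcome vector order: (P0.r0,P1.r0)
|SC outcomes| = 5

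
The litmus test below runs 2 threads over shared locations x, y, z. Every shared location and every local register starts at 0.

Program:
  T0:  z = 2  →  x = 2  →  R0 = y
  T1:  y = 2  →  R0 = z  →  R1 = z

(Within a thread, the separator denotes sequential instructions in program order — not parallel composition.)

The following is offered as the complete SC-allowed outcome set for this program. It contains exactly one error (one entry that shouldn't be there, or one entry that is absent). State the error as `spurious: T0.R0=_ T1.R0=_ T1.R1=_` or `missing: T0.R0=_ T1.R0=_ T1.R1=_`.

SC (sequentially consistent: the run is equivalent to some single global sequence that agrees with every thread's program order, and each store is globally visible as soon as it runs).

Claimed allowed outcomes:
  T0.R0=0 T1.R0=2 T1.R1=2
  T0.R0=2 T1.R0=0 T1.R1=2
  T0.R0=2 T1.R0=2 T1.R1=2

missing: T0.R0=2 T1.R0=0 T1.R1=0

outcome vector order: (T0.R0,T1.R0,T1.R1)
under SC → 0/2/2, 2/0/0, 2/0/2, 2/2/2
SC∖claimed = {2/0/0}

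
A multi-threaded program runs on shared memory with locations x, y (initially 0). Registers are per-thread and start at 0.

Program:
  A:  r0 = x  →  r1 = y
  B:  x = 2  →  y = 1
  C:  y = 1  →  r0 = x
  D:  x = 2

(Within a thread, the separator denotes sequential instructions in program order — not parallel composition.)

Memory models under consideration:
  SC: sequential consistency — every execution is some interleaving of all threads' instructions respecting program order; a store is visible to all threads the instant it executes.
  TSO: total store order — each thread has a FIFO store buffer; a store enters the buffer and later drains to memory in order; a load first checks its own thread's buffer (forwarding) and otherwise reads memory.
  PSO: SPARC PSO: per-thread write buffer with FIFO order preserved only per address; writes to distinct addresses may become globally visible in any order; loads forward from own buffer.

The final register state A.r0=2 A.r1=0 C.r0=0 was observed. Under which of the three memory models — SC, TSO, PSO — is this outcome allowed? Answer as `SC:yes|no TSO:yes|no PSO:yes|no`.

SC:no TSO:yes PSO:yes

outcome vector order: (A.r0,A.r1,C.r0)
SC: 7 outcomes — {000; 002; 010; 012; 202; 210; 212}
TSO: 8 outcomes — {000; 002; 010; 012; 200; 202; 210; 212}
PSO: 8 outcomes — {000; 002; 010; 012; 200; 202; 210; 212}
target 200 ∈ {TSO,PSO}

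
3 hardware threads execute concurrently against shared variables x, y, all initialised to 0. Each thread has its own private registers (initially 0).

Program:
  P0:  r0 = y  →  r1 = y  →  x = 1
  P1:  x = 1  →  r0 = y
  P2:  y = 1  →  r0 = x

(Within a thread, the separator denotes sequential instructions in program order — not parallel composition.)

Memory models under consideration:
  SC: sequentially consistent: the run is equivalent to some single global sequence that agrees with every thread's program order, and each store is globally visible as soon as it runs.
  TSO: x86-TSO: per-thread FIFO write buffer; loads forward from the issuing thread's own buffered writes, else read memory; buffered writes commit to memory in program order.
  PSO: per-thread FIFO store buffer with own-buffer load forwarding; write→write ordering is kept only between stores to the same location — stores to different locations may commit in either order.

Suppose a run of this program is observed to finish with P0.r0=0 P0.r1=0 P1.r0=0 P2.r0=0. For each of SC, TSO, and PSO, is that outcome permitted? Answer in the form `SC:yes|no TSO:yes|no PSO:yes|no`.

SC:no TSO:yes PSO:yes

outcome vector order: (P0.r0,P0.r1,P1.r0,P2.r0)
SC: 9 outcomes — {(0,0,0,1) (0,0,1,0) (0,0,1,1) (0,1,0,1) (0,1,1,0) (0,1,1,1) (1,1,0,1) (1,1,1,0) (1,1,1,1)}
TSO: 12 outcomes — {(0,0,0,0) (0,0,0,1) (0,0,1,0) (0,0,1,1) (0,1,0,0) (0,1,0,1) (0,1,1,0) (0,1,1,1) (1,1,0,0) (1,1,0,1) (1,1,1,0) (1,1,1,1)}
PSO: 12 outcomes — {(0,0,0,0) (0,0,0,1) (0,0,1,0) (0,0,1,1) (0,1,0,0) (0,1,0,1) (0,1,1,0) (0,1,1,1) (1,1,0,0) (1,1,0,1) (1,1,1,0) (1,1,1,1)}
target (0,0,0,0) ∈ {TSO,PSO}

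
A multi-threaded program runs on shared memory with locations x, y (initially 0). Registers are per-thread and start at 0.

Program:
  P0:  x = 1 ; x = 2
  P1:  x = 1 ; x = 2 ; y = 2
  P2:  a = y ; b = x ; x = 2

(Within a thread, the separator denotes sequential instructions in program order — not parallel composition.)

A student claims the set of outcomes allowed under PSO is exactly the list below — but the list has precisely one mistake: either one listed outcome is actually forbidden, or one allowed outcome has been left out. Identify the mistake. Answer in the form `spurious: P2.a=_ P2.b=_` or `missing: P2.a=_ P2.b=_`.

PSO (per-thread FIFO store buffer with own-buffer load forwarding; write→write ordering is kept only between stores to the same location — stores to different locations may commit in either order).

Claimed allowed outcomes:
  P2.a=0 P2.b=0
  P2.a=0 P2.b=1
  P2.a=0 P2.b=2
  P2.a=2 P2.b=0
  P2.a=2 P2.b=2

missing: P2.a=2 P2.b=1

outcome vector order: (P2.a,P2.b)
PSO: 6 outcomes — {0/0 0/1 0/2 2/0 2/1 2/2}
PSO∖claimed = {2/1}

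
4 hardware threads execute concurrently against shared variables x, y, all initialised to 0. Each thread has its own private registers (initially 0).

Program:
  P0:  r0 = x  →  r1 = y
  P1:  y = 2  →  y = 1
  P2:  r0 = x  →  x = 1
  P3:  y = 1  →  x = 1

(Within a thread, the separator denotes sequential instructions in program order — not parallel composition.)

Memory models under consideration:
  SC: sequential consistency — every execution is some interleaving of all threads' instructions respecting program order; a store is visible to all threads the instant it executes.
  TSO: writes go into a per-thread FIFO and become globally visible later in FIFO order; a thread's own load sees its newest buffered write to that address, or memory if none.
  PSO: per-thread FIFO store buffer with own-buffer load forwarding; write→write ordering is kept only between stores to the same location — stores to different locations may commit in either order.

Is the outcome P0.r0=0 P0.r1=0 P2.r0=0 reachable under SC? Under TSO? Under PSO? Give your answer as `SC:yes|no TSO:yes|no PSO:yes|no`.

outcome vector order: (P0.r0,P0.r1,P2.r0)
under SC → (0,0,0) (0,0,1) (0,1,0) (0,1,1) (0,2,0) (0,2,1) (1,0,0) (1,1,0) (1,1,1) (1,2,0) (1,2,1)
under TSO → (0,0,0) (0,0,1) (0,1,0) (0,1,1) (0,2,0) (0,2,1) (1,0,0) (1,1,0) (1,1,1) (1,2,0) (1,2,1)
under PSO → (0,0,0) (0,0,1) (0,1,0) (0,1,1) (0,2,0) (0,2,1) (1,0,0) (1,0,1) (1,1,0) (1,1,1) (1,2,0) (1,2,1)
target (0,0,0) ∈ {SC,TSO,PSO}

SC:yes TSO:yes PSO:yes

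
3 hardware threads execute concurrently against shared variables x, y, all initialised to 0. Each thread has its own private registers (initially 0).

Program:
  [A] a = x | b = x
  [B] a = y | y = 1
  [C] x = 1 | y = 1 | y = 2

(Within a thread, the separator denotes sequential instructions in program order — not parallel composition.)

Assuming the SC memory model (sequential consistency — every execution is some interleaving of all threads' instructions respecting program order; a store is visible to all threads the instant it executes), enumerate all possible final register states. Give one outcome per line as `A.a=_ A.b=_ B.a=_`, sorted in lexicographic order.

A.a=0 A.b=0 B.a=0
A.a=0 A.b=0 B.a=1
A.a=0 A.b=0 B.a=2
A.a=0 A.b=1 B.a=0
A.a=0 A.b=1 B.a=1
A.a=0 A.b=1 B.a=2
A.a=1 A.b=1 B.a=0
A.a=1 A.b=1 B.a=1
A.a=1 A.b=1 B.a=2

outcome vector order: (A.a,A.b,B.a)
|SC outcomes| = 9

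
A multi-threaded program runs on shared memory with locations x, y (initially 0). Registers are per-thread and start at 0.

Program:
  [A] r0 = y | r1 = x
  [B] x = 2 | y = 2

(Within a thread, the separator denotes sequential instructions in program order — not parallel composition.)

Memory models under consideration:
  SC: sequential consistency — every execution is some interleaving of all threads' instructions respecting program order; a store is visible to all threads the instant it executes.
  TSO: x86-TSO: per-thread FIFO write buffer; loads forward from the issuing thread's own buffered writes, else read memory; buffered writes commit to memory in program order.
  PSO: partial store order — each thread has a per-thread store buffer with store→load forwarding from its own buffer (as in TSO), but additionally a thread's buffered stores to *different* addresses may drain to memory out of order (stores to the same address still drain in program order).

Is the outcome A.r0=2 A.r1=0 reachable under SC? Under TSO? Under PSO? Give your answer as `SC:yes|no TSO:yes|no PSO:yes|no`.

SC:no TSO:no PSO:yes

outcome vector order: (A.r0,A.r1)
SC (3): 0/0; 0/2; 2/2
TSO (3): 0/0; 0/2; 2/2
PSO (4): 0/0; 0/2; 2/0; 2/2
target 2/0 ∈ {PSO}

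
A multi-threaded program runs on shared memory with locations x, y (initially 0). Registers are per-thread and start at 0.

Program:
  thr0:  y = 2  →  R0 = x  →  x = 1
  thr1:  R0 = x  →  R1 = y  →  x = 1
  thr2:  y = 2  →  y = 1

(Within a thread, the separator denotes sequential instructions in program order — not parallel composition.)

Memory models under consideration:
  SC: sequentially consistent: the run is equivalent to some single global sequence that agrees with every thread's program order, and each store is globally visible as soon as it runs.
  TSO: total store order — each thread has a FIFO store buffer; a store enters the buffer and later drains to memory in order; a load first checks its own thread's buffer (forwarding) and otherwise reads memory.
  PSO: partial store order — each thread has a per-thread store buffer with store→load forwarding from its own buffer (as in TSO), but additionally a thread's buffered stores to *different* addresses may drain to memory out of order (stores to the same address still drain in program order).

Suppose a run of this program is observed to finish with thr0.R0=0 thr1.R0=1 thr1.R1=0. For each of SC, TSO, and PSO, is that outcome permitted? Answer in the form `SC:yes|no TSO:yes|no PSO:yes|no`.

outcome vector order: (thr0.R0,thr1.R0,thr1.R1)
under SC → 000, 001, 002, 011, 012, 100, 101, 102
under TSO → 000, 001, 002, 011, 012, 100, 101, 102
under PSO → 000, 001, 002, 010, 011, 012, 100, 101, 102
target 010 ∈ {PSO}

SC:no TSO:no PSO:yes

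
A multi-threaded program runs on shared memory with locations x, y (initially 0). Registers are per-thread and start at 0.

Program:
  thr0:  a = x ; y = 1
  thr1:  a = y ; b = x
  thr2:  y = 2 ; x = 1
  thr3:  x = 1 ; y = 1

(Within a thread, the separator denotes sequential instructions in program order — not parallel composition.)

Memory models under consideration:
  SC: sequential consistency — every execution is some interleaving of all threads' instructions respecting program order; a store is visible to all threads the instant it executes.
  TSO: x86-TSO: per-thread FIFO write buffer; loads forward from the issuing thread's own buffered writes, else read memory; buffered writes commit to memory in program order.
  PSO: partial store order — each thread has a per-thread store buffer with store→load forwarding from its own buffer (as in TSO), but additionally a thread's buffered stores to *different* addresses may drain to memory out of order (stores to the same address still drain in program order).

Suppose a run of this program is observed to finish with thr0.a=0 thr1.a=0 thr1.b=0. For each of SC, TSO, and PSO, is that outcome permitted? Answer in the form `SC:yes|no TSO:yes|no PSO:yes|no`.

outcome vector order: (thr0.a,thr1.a,thr1.b)
[SC] allowed = {<0 0 0>; <0 0 1>; <0 1 0>; <0 1 1>; <0 2 0>; <0 2 1>; <1 0 0>; <1 0 1>; <1 1 1>; <1 2 0>; <1 2 1>}
[TSO] allowed = {<0 0 0>; <0 0 1>; <0 1 0>; <0 1 1>; <0 2 0>; <0 2 1>; <1 0 0>; <1 0 1>; <1 1 1>; <1 2 0>; <1 2 1>}
[PSO] allowed = {<0 0 0>; <0 0 1>; <0 1 0>; <0 1 1>; <0 2 0>; <0 2 1>; <1 0 0>; <1 0 1>; <1 1 0>; <1 1 1>; <1 2 0>; <1 2 1>}
target <0 0 0> ∈ {SC,TSO,PSO}

SC:yes TSO:yes PSO:yes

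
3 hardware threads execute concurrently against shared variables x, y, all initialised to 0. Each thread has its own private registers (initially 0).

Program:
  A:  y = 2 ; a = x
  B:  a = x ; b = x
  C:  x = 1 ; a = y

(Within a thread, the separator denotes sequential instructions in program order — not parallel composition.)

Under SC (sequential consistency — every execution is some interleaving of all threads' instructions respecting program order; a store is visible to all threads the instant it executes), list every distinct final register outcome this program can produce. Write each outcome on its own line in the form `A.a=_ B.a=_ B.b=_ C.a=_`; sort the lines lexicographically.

A.a=0 B.a=0 B.b=0 C.a=2
A.a=0 B.a=0 B.b=1 C.a=2
A.a=0 B.a=1 B.b=1 C.a=2
A.a=1 B.a=0 B.b=0 C.a=0
A.a=1 B.a=0 B.b=0 C.a=2
A.a=1 B.a=0 B.b=1 C.a=0
A.a=1 B.a=0 B.b=1 C.a=2
A.a=1 B.a=1 B.b=1 C.a=0
A.a=1 B.a=1 B.b=1 C.a=2

outcome vector order: (A.a,B.a,B.b,C.a)
|SC outcomes| = 9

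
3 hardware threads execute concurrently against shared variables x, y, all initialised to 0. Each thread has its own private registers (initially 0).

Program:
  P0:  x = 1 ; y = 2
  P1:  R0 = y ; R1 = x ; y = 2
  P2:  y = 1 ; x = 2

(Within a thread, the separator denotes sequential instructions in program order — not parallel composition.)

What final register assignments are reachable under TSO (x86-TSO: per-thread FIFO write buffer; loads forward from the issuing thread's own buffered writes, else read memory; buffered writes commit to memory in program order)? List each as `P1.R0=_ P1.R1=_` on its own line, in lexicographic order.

P1.R0=0 P1.R1=0
P1.R0=0 P1.R1=1
P1.R0=0 P1.R1=2
P1.R0=1 P1.R1=0
P1.R0=1 P1.R1=1
P1.R0=1 P1.R1=2
P1.R0=2 P1.R1=1
P1.R0=2 P1.R1=2

outcome vector order: (P1.R0,P1.R1)
|TSO outcomes| = 8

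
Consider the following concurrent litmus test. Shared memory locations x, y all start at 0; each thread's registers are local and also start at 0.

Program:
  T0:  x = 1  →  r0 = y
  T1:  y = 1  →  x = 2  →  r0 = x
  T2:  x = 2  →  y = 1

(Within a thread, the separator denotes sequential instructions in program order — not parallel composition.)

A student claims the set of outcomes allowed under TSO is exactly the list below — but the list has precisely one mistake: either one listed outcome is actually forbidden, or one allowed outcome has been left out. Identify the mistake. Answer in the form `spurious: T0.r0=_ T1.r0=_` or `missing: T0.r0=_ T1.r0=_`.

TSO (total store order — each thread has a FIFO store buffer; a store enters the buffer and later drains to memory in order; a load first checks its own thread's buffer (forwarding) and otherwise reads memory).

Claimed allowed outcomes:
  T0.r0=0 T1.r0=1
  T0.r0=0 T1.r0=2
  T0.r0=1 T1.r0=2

outcome vector order: (T0.r0,T1.r0)
[TSO] allowed = {<0 1>, <0 2>, <1 1>, <1 2>}
TSO∖claimed = {<1 1>}

missing: T0.r0=1 T1.r0=1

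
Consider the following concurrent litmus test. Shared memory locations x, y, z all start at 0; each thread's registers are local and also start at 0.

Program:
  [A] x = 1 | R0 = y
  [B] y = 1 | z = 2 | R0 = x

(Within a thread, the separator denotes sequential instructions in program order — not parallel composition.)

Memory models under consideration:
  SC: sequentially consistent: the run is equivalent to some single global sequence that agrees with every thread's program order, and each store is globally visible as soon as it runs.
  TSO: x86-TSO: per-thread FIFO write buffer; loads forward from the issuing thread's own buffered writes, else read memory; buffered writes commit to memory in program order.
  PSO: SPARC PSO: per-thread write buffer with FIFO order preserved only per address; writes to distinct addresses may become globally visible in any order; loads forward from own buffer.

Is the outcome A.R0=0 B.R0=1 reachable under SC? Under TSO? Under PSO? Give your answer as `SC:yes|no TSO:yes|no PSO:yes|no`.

outcome vector order: (A.R0,B.R0)
under SC → 01 10 11
under TSO → 00 01 10 11
under PSO → 00 01 10 11
target 01 ∈ {SC,TSO,PSO}

SC:yes TSO:yes PSO:yes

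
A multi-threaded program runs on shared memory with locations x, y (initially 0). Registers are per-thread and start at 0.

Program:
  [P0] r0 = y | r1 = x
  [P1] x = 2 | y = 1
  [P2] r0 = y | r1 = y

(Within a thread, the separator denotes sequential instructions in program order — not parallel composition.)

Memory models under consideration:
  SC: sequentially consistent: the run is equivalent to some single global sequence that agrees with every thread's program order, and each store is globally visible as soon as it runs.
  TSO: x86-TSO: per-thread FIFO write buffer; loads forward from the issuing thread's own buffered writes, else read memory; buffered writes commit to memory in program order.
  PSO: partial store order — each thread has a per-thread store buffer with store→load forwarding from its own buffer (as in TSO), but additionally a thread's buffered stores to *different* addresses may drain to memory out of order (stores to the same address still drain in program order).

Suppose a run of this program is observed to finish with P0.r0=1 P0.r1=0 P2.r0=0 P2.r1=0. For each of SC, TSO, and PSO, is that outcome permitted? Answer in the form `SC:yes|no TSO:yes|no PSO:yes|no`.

outcome vector order: (P0.r0,P0.r1,P2.r0,P2.r1)
under SC → (0,0,0,0) (0,0,0,1) (0,0,1,1) (0,2,0,0) (0,2,0,1) (0,2,1,1) (1,2,0,0) (1,2,0,1) (1,2,1,1)
under TSO → (0,0,0,0) (0,0,0,1) (0,0,1,1) (0,2,0,0) (0,2,0,1) (0,2,1,1) (1,2,0,0) (1,2,0,1) (1,2,1,1)
under PSO → (0,0,0,0) (0,0,0,1) (0,0,1,1) (0,2,0,0) (0,2,0,1) (0,2,1,1) (1,0,0,0) (1,0,0,1) (1,0,1,1) (1,2,0,0) (1,2,0,1) (1,2,1,1)
target (1,0,0,0) ∈ {PSO}

SC:no TSO:no PSO:yes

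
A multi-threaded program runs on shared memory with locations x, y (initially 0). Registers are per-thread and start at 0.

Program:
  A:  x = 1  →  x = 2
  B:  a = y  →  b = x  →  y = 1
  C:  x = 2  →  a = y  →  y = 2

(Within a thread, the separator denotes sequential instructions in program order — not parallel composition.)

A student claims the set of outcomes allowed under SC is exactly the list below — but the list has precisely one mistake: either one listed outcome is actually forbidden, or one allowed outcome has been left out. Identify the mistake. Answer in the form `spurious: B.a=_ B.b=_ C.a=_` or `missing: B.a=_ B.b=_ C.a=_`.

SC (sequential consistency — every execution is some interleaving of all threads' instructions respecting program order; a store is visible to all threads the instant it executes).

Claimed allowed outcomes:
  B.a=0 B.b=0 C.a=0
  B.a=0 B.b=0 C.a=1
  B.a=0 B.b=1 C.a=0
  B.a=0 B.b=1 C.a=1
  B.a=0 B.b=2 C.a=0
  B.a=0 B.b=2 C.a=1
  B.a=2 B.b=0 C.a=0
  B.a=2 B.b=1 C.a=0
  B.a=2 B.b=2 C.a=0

spurious: B.a=2 B.b=0 C.a=0

outcome vector order: (B.a,B.b,C.a)
SC: 8 outcomes — {0/0/0, 0/0/1, 0/1/0, 0/1/1, 0/2/0, 0/2/1, 2/1/0, 2/2/0}
claimed∖SC = {2/0/0}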